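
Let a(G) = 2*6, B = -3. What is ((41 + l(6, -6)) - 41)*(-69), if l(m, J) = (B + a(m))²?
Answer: -5589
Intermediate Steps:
a(G) = 12
l(m, J) = 81 (l(m, J) = (-3 + 12)² = 9² = 81)
((41 + l(6, -6)) - 41)*(-69) = ((41 + 81) - 41)*(-69) = (122 - 41)*(-69) = 81*(-69) = -5589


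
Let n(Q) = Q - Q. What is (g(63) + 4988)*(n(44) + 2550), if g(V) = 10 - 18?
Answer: 12699000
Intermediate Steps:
n(Q) = 0
g(V) = -8
(g(63) + 4988)*(n(44) + 2550) = (-8 + 4988)*(0 + 2550) = 4980*2550 = 12699000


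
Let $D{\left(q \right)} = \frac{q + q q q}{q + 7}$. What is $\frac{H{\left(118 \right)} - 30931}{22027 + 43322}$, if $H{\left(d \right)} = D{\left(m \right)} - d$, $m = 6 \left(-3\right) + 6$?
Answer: $- \frac{30701}{65349} \approx -0.4698$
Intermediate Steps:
$m = -12$ ($m = -18 + 6 = -12$)
$D{\left(q \right)} = \frac{q + q^{3}}{7 + q}$ ($D{\left(q \right)} = \frac{q + q^{2} q}{7 + q} = \frac{q + q^{3}}{7 + q}$)
$H{\left(d \right)} = 348 - d$ ($H{\left(d \right)} = \frac{-12 + \left(-12\right)^{3}}{7 - 12} - d = \frac{-12 - 1728}{-5} - d = \left(- \frac{1}{5}\right) \left(-1740\right) - d = 348 - d$)
$\frac{H{\left(118 \right)} - 30931}{22027 + 43322} = \frac{\left(348 - 118\right) - 30931}{22027 + 43322} = \frac{\left(348 - 118\right) - 30931}{65349} = \left(230 - 30931\right) \frac{1}{65349} = \left(-30701\right) \frac{1}{65349} = - \frac{30701}{65349}$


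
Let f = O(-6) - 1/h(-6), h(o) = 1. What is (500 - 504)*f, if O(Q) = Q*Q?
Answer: -140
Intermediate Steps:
O(Q) = Q²
f = 35 (f = (-6)² - 1/1 = 36 - 1*1 = 36 - 1 = 35)
(500 - 504)*f = (500 - 504)*35 = -4*35 = -140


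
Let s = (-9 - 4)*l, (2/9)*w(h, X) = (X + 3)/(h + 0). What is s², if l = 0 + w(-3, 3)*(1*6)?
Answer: 492804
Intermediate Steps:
w(h, X) = 9*(3 + X)/(2*h) (w(h, X) = 9*((X + 3)/(h + 0))/2 = 9*((3 + X)/h)/2 = 9*(3 + X)/(2*h))
l = -54 (l = 0 + ((9/2)*(3 + 3)/(-3))*(1*6) = 0 + ((9/2)*(-⅓)*6)*6 = 0 - 9*6 = 0 - 54 = -54)
s = 702 (s = (-9 - 4)*(-54) = -13*(-54) = 702)
s² = 702² = 492804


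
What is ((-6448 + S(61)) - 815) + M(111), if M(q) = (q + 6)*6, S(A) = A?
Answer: -6500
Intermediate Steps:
M(q) = 36 + 6*q (M(q) = (6 + q)*6 = 36 + 6*q)
((-6448 + S(61)) - 815) + M(111) = ((-6448 + 61) - 815) + (36 + 6*111) = (-6387 - 815) + (36 + 666) = -7202 + 702 = -6500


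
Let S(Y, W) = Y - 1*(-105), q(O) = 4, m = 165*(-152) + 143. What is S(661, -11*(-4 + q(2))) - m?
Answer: 25703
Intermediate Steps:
m = -24937 (m = -25080 + 143 = -24937)
S(Y, W) = 105 + Y (S(Y, W) = Y + 105 = 105 + Y)
S(661, -11*(-4 + q(2))) - m = (105 + 661) - 1*(-24937) = 766 + 24937 = 25703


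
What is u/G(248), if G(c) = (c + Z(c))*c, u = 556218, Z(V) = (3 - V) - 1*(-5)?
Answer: 278109/992 ≈ 280.35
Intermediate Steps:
Z(V) = 8 - V (Z(V) = (3 - V) + 5 = 8 - V)
G(c) = 8*c (G(c) = (c + (8 - c))*c = 8*c)
u/G(248) = 556218/((8*248)) = 556218/1984 = 556218*(1/1984) = 278109/992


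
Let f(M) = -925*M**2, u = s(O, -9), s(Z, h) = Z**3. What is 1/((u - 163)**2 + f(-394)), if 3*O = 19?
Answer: -729/104673473936 ≈ -6.9645e-9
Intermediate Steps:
O = 19/3 (O = (1/3)*19 = 19/3 ≈ 6.3333)
u = 6859/27 (u = (19/3)**3 = 6859/27 ≈ 254.04)
1/((u - 163)**2 + f(-394)) = 1/((6859/27 - 163)**2 - 925*(-394)**2) = 1/((2458/27)**2 - 925*155236) = 1/(6041764/729 - 143593300) = 1/(-104673473936/729) = -729/104673473936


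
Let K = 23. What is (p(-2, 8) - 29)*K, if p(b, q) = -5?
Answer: -782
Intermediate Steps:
(p(-2, 8) - 29)*K = (-5 - 29)*23 = -34*23 = -782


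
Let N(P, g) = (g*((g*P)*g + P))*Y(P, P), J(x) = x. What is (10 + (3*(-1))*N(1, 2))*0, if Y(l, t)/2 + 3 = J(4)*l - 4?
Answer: 0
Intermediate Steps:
Y(l, t) = -14 + 8*l (Y(l, t) = -6 + 2*(4*l - 4) = -6 + 2*(-4 + 4*l) = -6 + (-8 + 8*l) = -14 + 8*l)
N(P, g) = g*(-14 + 8*P)*(P + P*g²) (N(P, g) = (g*((g*P)*g + P))*(-14 + 8*P) = (g*((P*g)*g + P))*(-14 + 8*P) = (g*(P*g² + P))*(-14 + 8*P) = (g*(P + P*g²))*(-14 + 8*P) = g*(-14 + 8*P)*(P + P*g²))
(10 + (3*(-1))*N(1, 2))*0 = (10 + (3*(-1))*(2*1*2*(1 + 2²)*(-7 + 4*1)))*0 = (10 - 6*2*(1 + 4)*(-7 + 4))*0 = (10 - 6*2*5*(-3))*0 = (10 - 3*(-60))*0 = (10 + 180)*0 = 190*0 = 0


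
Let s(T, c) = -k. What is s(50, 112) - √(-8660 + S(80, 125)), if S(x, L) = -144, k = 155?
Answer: -155 - 2*I*√2201 ≈ -155.0 - 93.83*I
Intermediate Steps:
s(T, c) = -155 (s(T, c) = -1*155 = -155)
s(50, 112) - √(-8660 + S(80, 125)) = -155 - √(-8660 - 144) = -155 - √(-8804) = -155 - 2*I*√2201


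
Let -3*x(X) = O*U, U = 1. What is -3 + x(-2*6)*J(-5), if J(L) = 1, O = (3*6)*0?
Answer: -3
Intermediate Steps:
O = 0 (O = 18*0 = 0)
x(X) = 0 (x(X) = -0 = -1/3*0 = 0)
-3 + x(-2*6)*J(-5) = -3 + 0*1 = -3 + 0 = -3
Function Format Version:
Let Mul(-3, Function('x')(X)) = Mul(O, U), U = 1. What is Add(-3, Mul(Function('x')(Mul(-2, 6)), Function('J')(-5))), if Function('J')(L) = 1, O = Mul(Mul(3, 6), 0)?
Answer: -3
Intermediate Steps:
O = 0 (O = Mul(18, 0) = 0)
Function('x')(X) = 0 (Function('x')(X) = Mul(Rational(-1, 3), Mul(0, 1)) = Mul(Rational(-1, 3), 0) = 0)
Add(-3, Mul(Function('x')(Mul(-2, 6)), Function('J')(-5))) = Add(-3, Mul(0, 1)) = Add(-3, 0) = -3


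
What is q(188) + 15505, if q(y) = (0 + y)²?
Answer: 50849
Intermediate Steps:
q(y) = y²
q(188) + 15505 = 188² + 15505 = 35344 + 15505 = 50849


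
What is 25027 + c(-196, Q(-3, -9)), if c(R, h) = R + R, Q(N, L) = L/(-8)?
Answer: 24635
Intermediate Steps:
Q(N, L) = -L/8 (Q(N, L) = L*(-⅛) = -L/8)
c(R, h) = 2*R
25027 + c(-196, Q(-3, -9)) = 25027 + 2*(-196) = 25027 - 392 = 24635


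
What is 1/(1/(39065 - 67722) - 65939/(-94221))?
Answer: 2700091197/1889519702 ≈ 1.4290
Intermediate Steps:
1/(1/(39065 - 67722) - 65939/(-94221)) = 1/(1/(-28657) - 65939*(-1/94221)) = 1/(-1/28657 + 65939/94221) = 1/(1889519702/2700091197) = 2700091197/1889519702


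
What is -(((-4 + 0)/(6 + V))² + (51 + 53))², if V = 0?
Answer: -883600/81 ≈ -10909.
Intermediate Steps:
-(((-4 + 0)/(6 + V))² + (51 + 53))² = -(((-4 + 0)/(6 + 0))² + (51 + 53))² = -((-4/6)² + 104)² = -((-4*⅙)² + 104)² = -((-⅔)² + 104)² = -(4/9 + 104)² = -(940/9)² = -1*883600/81 = -883600/81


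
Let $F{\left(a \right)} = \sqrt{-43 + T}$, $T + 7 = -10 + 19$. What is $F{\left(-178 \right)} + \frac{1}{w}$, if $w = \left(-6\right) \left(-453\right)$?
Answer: $\frac{1}{2718} + i \sqrt{41} \approx 0.00036792 + 6.4031 i$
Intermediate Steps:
$T = 2$ ($T = -7 + \left(-10 + 19\right) = -7 + 9 = 2$)
$w = 2718$
$F{\left(a \right)} = i \sqrt{41}$ ($F{\left(a \right)} = \sqrt{-43 + 2} = \sqrt{-41} = i \sqrt{41}$)
$F{\left(-178 \right)} + \frac{1}{w} = i \sqrt{41} + \frac{1}{2718} = \frac{1}{2718} + i \sqrt{41}$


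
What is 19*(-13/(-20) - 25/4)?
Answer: -532/5 ≈ -106.40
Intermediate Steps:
19*(-13/(-20) - 25/4) = 19*(-13*(-1/20) - 25*¼) = 19*(13/20 - 25/4) = 19*(-28/5) = -532/5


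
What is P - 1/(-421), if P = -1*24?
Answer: -10103/421 ≈ -23.998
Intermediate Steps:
P = -24
P - 1/(-421) = -24 - 1/(-421) = -24 - 1*(-1/421) = -24 + 1/421 = -10103/421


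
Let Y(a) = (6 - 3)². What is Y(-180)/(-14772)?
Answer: -3/4924 ≈ -0.00060926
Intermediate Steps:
Y(a) = 9 (Y(a) = 3² = 9)
Y(-180)/(-14772) = 9/(-14772) = 9*(-1/14772) = -3/4924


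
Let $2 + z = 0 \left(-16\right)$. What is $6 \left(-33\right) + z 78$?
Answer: $-354$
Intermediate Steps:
$z = -2$ ($z = -2 + 0 \left(-16\right) = -2 + 0 = -2$)
$6 \left(-33\right) + z 78 = 6 \left(-33\right) - 156 = -198 - 156 = -354$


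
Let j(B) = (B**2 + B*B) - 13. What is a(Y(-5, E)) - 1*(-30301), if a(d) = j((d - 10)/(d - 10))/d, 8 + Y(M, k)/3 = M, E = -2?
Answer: 1181750/39 ≈ 30301.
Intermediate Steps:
Y(M, k) = -24 + 3*M
j(B) = -13 + 2*B**2 (j(B) = (B**2 + B**2) - 13 = 2*B**2 - 13 = -13 + 2*B**2)
a(d) = -11/d (a(d) = (-13 + 2*((d - 10)/(d - 10))**2)/d = (-13 + 2*((-10 + d)/(-10 + d))**2)/d = (-13 + 2*1**2)/d = (-13 + 2*1)/d = (-13 + 2)/d = -11/d)
a(Y(-5, E)) - 1*(-30301) = -11/(-24 + 3*(-5)) - 1*(-30301) = -11/(-24 - 15) + 30301 = -11/(-39) + 30301 = -11*(-1/39) + 30301 = 11/39 + 30301 = 1181750/39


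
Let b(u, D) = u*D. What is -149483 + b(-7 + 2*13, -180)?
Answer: -152903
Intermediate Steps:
b(u, D) = D*u
-149483 + b(-7 + 2*13, -180) = -149483 - 180*(-7 + 2*13) = -149483 - 180*(-7 + 26) = -149483 - 180*19 = -149483 - 3420 = -152903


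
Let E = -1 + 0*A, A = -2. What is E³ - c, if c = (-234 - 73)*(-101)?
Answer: -31008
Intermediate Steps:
E = -1 (E = -1 + 0*(-2) = -1 + 0 = -1)
c = 31007 (c = -307*(-101) = 31007)
E³ - c = (-1)³ - 1*31007 = -1 - 31007 = -31008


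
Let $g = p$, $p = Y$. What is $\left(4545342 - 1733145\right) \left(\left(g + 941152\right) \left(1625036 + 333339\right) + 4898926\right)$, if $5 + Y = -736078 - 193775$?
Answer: $62213632915788672$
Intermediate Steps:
$Y = -929858$ ($Y = -5 - 929853 = -929858$)
$p = -929858$
$g = -929858$
$\left(4545342 - 1733145\right) \left(\left(g + 941152\right) \left(1625036 + 333339\right) + 4898926\right) = \left(4545342 - 1733145\right) \left(\left(-929858 + 941152\right) \left(1625036 + 333339\right) + 4898926\right) = 2812197 \left(11294 \cdot 1958375 + 4898926\right) = 2812197 \left(22117887250 + 4898926\right) = 2812197 \cdot 22122786176 = 62213632915788672$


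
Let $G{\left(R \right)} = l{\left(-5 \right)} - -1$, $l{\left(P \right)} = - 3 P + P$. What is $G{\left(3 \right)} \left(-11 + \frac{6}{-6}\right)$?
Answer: $-132$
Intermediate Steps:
$l{\left(P \right)} = - 2 P$
$G{\left(R \right)} = 11$ ($G{\left(R \right)} = \left(-2\right) \left(-5\right) - -1 = 10 + 1 = 11$)
$G{\left(3 \right)} \left(-11 + \frac{6}{-6}\right) = 11 \left(-11 + \frac{6}{-6}\right) = 11 \left(-11 + 6 \left(- \frac{1}{6}\right)\right) = 11 \left(-11 - 1\right) = 11 \left(-12\right) = -132$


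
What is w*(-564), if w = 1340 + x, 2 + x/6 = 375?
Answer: -2017992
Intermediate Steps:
x = 2238 (x = -12 + 6*375 = -12 + 2250 = 2238)
w = 3578 (w = 1340 + 2238 = 3578)
w*(-564) = 3578*(-564) = -2017992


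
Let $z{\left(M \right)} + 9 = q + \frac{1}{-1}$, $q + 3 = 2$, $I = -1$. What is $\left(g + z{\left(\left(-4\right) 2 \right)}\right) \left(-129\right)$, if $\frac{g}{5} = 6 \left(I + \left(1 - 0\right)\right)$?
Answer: $1419$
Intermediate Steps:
$q = -1$ ($q = -3 + 2 = -1$)
$g = 0$ ($g = 5 \cdot 6 \left(-1 + \left(1 - 0\right)\right) = 5 \cdot 6 \left(-1 + \left(1 + 0\right)\right) = 5 \cdot 6 \left(-1 + 1\right) = 5 \cdot 6 \cdot 0 = 5 \cdot 0 = 0$)
$z{\left(M \right)} = -11$ ($z{\left(M \right)} = -9 - \left(1 - \frac{1}{-1}\right) = -9 - 2 = -11$)
$\left(g + z{\left(\left(-4\right) 2 \right)}\right) \left(-129\right) = \left(0 - 11\right) \left(-129\right) = \left(-11\right) \left(-129\right) = 1419$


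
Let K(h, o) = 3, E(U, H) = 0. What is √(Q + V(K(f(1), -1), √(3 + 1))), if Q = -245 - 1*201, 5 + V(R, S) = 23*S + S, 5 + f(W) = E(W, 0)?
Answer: I*√403 ≈ 20.075*I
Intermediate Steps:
f(W) = -5 (f(W) = -5 + 0 = -5)
V(R, S) = -5 + 24*S (V(R, S) = -5 + (23*S + S) = -5 + 24*S)
Q = -446 (Q = -245 - 201 = -446)
√(Q + V(K(f(1), -1), √(3 + 1))) = √(-446 + (-5 + 24*√(3 + 1))) = √(-446 + (-5 + 24*√4)) = √(-446 + (-5 + 24*2)) = √(-446 + (-5 + 48)) = √(-446 + 43) = √(-403) = I*√403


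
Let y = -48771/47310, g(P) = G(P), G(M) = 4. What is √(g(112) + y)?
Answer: √738398710/15770 ≈ 1.7231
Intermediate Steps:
g(P) = 4
y = -16257/15770 (y = -48771*1/47310 = -16257/15770 ≈ -1.0309)
√(g(112) + y) = √(4 - 16257/15770) = √(46823/15770) = √738398710/15770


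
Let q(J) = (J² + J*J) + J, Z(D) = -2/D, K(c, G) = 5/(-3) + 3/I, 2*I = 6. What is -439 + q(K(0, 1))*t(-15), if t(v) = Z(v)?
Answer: -59261/135 ≈ -438.97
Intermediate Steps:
I = 3 (I = (½)*6 = 3)
K(c, G) = -⅔ (K(c, G) = 5/(-3) + 3/3 = 5*(-⅓) + 3*(⅓) = -5/3 + 1 = -⅔)
q(J) = J + 2*J² (q(J) = (J² + J²) + J = 2*J² + J = J + 2*J²)
t(v) = -2/v
-439 + q(K(0, 1))*t(-15) = -439 + (-2*(1 + 2*(-⅔))/3)*(-2/(-15)) = -439 + (-2*(1 - 4/3)/3)*(-2*(-1/15)) = -439 - ⅔*(-⅓)*(2/15) = -439 + (2/9)*(2/15) = -439 + 4/135 = -59261/135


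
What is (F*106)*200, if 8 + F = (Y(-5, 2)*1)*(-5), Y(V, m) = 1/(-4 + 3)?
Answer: -63600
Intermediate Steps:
Y(V, m) = -1 (Y(V, m) = 1/(-1) = -1)
F = -3 (F = -8 - 1*1*(-5) = -8 - 1*(-5) = -8 + 5 = -3)
(F*106)*200 = -3*106*200 = -318*200 = -63600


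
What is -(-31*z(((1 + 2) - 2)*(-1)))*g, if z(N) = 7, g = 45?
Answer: 9765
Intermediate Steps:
-(-31*z(((1 + 2) - 2)*(-1)))*g = -(-31*7)*45 = -(-217)*45 = -1*(-9765) = 9765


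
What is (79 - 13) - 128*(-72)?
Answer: 9282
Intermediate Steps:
(79 - 13) - 128*(-72) = 66 + 9216 = 9282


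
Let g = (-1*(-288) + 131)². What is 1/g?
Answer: 1/175561 ≈ 5.6960e-6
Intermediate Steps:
g = 175561 (g = (288 + 131)² = 419² = 175561)
1/g = 1/175561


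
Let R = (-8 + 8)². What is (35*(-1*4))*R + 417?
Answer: 417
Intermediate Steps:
R = 0 (R = 0² = 0)
(35*(-1*4))*R + 417 = (35*(-1*4))*0 + 417 = (35*(-4))*0 + 417 = -140*0 + 417 = 0 + 417 = 417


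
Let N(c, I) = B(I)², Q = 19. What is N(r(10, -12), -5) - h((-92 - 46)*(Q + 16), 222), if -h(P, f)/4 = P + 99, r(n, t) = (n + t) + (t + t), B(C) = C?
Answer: -18899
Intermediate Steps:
r(n, t) = n + 3*t (r(n, t) = (n + t) + 2*t = n + 3*t)
N(c, I) = I²
h(P, f) = -396 - 4*P (h(P, f) = -4*(P + 99) = -4*(99 + P) = -396 - 4*P)
N(r(10, -12), -5) - h((-92 - 46)*(Q + 16), 222) = (-5)² - (-396 - 4*(-92 - 46)*(19 + 16)) = 25 - (-396 - (-552)*35) = 25 - (-396 - 4*(-4830)) = 25 - (-396 + 19320) = 25 - 1*18924 = 25 - 18924 = -18899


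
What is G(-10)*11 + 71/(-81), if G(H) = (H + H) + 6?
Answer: -12545/81 ≈ -154.88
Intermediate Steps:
G(H) = 6 + 2*H (G(H) = 2*H + 6 = 6 + 2*H)
G(-10)*11 + 71/(-81) = (6 + 2*(-10))*11 + 71/(-81) = (6 - 20)*11 + 71*(-1/81) = -14*11 - 71/81 = -154 - 71/81 = -12545/81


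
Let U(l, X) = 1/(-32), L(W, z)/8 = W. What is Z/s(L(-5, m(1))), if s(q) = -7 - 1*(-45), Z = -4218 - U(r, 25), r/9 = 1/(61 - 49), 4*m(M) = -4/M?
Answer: -134975/1216 ≈ -111.00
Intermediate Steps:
m(M) = -1/M (m(M) = (-4/M)/4 = -1/M)
r = ¾ (r = 9/(61 - 49) = 9/12 = 9*(1/12) = ¾ ≈ 0.75000)
L(W, z) = 8*W
U(l, X) = -1/32
Z = -134975/32 (Z = -4218 - 1*(-1/32) = -4218 + 1/32 = -134975/32 ≈ -4218.0)
s(q) = 38 (s(q) = -7 + 45 = 38)
Z/s(L(-5, m(1))) = -134975/32/38 = -134975/32*1/38 = -134975/1216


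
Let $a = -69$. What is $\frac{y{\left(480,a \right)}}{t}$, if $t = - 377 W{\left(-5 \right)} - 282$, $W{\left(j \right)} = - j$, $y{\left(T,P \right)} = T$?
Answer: $- \frac{480}{2167} \approx -0.2215$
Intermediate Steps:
$t = -2167$ ($t = - 377 \left(\left(-1\right) \left(-5\right)\right) - 282 = \left(-377\right) 5 - 282 = -1885 - 282 = -2167$)
$\frac{y{\left(480,a \right)}}{t} = \frac{480}{-2167} = 480 \left(- \frac{1}{2167}\right) = - \frac{480}{2167}$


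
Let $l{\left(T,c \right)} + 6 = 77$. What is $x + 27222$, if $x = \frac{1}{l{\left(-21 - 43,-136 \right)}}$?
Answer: $\frac{1932763}{71} \approx 27222.0$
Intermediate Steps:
$l{\left(T,c \right)} = 71$ ($l{\left(T,c \right)} = -6 + 77 = 71$)
$x = \frac{1}{71} \approx 0.014085$
$x + 27222 = \frac{1}{71} + 27222 = \frac{1932763}{71}$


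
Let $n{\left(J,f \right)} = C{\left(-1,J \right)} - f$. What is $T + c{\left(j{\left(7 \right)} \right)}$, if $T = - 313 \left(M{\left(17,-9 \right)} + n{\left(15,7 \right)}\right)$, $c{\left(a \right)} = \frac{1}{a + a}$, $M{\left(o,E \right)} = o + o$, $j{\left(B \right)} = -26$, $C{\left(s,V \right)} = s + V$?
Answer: $- \frac{667317}{52} \approx -12833.0$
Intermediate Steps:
$C{\left(s,V \right)} = V + s$
$n{\left(J,f \right)} = -1 + J - f$ ($n{\left(J,f \right)} = \left(J - 1\right) - f = \left(-1 + J\right) - f = -1 + J - f$)
$M{\left(o,E \right)} = 2 o$
$c{\left(a \right)} = \frac{1}{2 a}$
$T = -12833$ ($T = - 313 \left(2 \cdot 17 - -7\right) = - 313 \left(34 - -7\right) = - 313 \left(34 + 7\right) = \left(-313\right) 41 = -12833$)
$T + c{\left(j{\left(7 \right)} \right)} = -12833 + \frac{1}{2 \left(-26\right)} = -12833 + \frac{1}{2} \left(- \frac{1}{26}\right) = -12833 - \frac{1}{52} = - \frac{667317}{52}$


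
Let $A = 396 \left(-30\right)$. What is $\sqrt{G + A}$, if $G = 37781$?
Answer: $\sqrt{25901} \approx 160.94$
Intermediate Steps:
$A = -11880$
$\sqrt{G + A} = \sqrt{37781 - 11880} = \sqrt{25901}$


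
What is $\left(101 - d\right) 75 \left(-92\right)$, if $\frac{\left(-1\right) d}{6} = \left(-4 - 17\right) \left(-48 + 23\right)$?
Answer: $-22431900$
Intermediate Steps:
$d = -3150$ ($d = - 6 \left(-4 - 17\right) \left(-48 + 23\right) = - 6 \left(\left(-21\right) \left(-25\right)\right) = \left(-6\right) 525 = -3150$)
$\left(101 - d\right) 75 \left(-92\right) = \left(101 - -3150\right) 75 \left(-92\right) = \left(101 + 3150\right) 75 \left(-92\right) = 3251 \cdot 75 \left(-92\right) = 243825 \left(-92\right) = -22431900$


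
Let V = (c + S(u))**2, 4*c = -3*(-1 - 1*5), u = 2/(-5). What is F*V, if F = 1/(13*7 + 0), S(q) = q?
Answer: 1681/9100 ≈ 0.18473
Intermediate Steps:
u = -2/5 (u = 2*(-1/5) = -2/5 ≈ -0.40000)
c = 9/2 (c = (-3*(-1 - 1*5))/4 = (-3*(-1 - 5))/4 = (-3*(-6))/4 = (1/4)*18 = 9/2 ≈ 4.5000)
F = 1/91 (F = 1/(91 + 0) = 1/91 ≈ 0.010989)
V = 1681/100 (V = (9/2 - 2/5)**2 = (41/10)**2 = 1681/100 ≈ 16.810)
F*V = (1/91)*(1681/100) = 1681/9100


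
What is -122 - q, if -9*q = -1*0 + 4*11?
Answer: -1054/9 ≈ -117.11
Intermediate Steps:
q = -44/9 (q = -(-1*0 + 4*11)/9 = -(0 + 44)/9 = -⅑*44 = -44/9 ≈ -4.8889)
-122 - q = -122 - 1*(-44/9) = -122 + 44/9 = -1054/9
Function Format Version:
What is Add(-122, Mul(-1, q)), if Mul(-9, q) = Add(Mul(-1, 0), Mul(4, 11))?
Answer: Rational(-1054, 9) ≈ -117.11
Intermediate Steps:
q = Rational(-44, 9) (q = Mul(Rational(-1, 9), Add(Mul(-1, 0), Mul(4, 11))) = Mul(Rational(-1, 9), Add(0, 44)) = Mul(Rational(-1, 9), 44) = Rational(-44, 9) ≈ -4.8889)
Add(-122, Mul(-1, q)) = Add(-122, Mul(-1, Rational(-44, 9))) = Add(-122, Rational(44, 9)) = Rational(-1054, 9)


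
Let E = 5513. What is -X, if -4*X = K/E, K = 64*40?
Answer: 640/5513 ≈ 0.11609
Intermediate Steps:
K = 2560
X = -640/5513 ≈ -0.11609
-X = -1*(-640/5513) = 640/5513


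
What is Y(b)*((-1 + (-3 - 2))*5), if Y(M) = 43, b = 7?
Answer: -1290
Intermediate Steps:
Y(b)*((-1 + (-3 - 2))*5) = 43*((-1 + (-3 - 2))*5) = 43*((-1 - 5)*5) = 43*(-6*5) = 43*(-30) = -1290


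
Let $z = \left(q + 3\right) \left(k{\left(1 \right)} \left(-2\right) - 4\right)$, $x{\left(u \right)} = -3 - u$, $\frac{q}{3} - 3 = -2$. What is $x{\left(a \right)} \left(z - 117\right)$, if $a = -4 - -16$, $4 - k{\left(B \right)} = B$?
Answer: $2655$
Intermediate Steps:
$q = 3$ ($q = 9 + 3 \left(-2\right) = 9 - 6 = 3$)
$k{\left(B \right)} = 4 - B$
$a = 12$ ($a = -4 + 16 = 12$)
$z = -60$ ($z = \left(3 + 3\right) \left(\left(4 - 1\right) \left(-2\right) - 4\right) = 6 \left(\left(4 - 1\right) \left(-2\right) - 4\right) = 6 \left(3 \left(-2\right) - 4\right) = 6 \left(-6 - 4\right) = 6 \left(-10\right) = -60$)
$x{\left(a \right)} \left(z - 117\right) = \left(-3 - 12\right) \left(-60 - 117\right) = \left(-3 - 12\right) \left(-177\right) = \left(-15\right) \left(-177\right) = 2655$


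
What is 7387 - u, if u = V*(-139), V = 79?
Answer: 18368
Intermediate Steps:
u = -10981 (u = 79*(-139) = -10981)
7387 - u = 7387 - 1*(-10981) = 7387 + 10981 = 18368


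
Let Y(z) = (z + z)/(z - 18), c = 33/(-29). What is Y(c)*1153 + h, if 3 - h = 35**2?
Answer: -200704/185 ≈ -1084.9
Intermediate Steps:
c = -33/29 (c = 33*(-1/29) = -33/29 ≈ -1.1379)
Y(z) = 2*z/(-18 + z) (Y(z) = (2*z)/(-18 + z) = 2*z/(-18 + z))
h = -1222 (h = 3 - 1*35**2 = 3 - 1*1225 = 3 - 1225 = -1222)
Y(c)*1153 + h = (2*(-33/29)/(-18 - 33/29))*1153 - 1222 = (2*(-33/29)/(-555/29))*1153 - 1222 = (2*(-33/29)*(-29/555))*1153 - 1222 = (22/185)*1153 - 1222 = 25366/185 - 1222 = -200704/185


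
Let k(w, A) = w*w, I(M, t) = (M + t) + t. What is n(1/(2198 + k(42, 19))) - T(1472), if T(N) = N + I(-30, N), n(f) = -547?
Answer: -4933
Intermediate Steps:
I(M, t) = M + 2*t
k(w, A) = w**2
T(N) = -30 + 3*N (T(N) = N + (-30 + 2*N) = -30 + 3*N)
n(1/(2198 + k(42, 19))) - T(1472) = -547 - (-30 + 3*1472) = -547 - (-30 + 4416) = -547 - 1*4386 = -547 - 4386 = -4933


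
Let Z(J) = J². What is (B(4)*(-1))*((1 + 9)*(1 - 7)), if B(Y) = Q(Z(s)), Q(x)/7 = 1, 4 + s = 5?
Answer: 420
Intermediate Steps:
s = 1 (s = -4 + 5 = 1)
Q(x) = 7 (Q(x) = 7*1 = 7)
B(Y) = 7
(B(4)*(-1))*((1 + 9)*(1 - 7)) = (7*(-1))*((1 + 9)*(1 - 7)) = -70*(-6) = -7*(-60) = 420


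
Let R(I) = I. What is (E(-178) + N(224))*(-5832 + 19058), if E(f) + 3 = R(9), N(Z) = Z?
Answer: 3041980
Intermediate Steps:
E(f) = 6 (E(f) = -3 + 9 = 6)
(E(-178) + N(224))*(-5832 + 19058) = (6 + 224)*(-5832 + 19058) = 230*13226 = 3041980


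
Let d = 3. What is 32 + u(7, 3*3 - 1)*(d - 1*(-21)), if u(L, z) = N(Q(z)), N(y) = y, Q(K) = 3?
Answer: 104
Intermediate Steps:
u(L, z) = 3
32 + u(7, 3*3 - 1)*(d - 1*(-21)) = 32 + 3*(3 - 1*(-21)) = 32 + 3*(3 + 21) = 32 + 3*24 = 32 + 72 = 104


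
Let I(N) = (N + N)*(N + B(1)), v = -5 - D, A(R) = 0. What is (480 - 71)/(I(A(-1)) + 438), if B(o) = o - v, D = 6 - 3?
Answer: 409/438 ≈ 0.93379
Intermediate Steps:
D = 3
v = -8 (v = -5 - 1*3 = -5 - 3 = -8)
B(o) = 8 + o (B(o) = o - 1*(-8) = o + 8 = 8 + o)
I(N) = 2*N*(9 + N) (I(N) = (N + N)*(N + (8 + 1)) = (2*N)*(N + 9) = (2*N)*(9 + N) = 2*N*(9 + N))
(480 - 71)/(I(A(-1)) + 438) = (480 - 71)/(2*0*(9 + 0) + 438) = 409/(2*0*9 + 438) = 409/(0 + 438) = 409/438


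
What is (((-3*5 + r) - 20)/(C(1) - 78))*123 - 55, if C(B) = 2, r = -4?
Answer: 617/76 ≈ 8.1184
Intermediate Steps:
(((-3*5 + r) - 20)/(C(1) - 78))*123 - 55 = (((-3*5 - 4) - 20)/(2 - 78))*123 - 55 = (((-15 - 4) - 20)/(-76))*123 - 55 = ((-19 - 20)*(-1/76))*123 - 55 = -39*(-1/76)*123 - 55 = (39/76)*123 - 55 = 4797/76 - 55 = 617/76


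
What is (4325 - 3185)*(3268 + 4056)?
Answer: 8349360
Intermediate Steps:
(4325 - 3185)*(3268 + 4056) = 1140*7324 = 8349360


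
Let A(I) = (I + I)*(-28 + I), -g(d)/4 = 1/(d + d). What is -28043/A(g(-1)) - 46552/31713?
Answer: 80407841/299832 ≈ 268.18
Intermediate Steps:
g(d) = -2/d (g(d) = -4/(d + d) = -4*1/(2*d) = -2/d)
A(I) = 2*I*(-28 + I) (A(I) = (2*I)*(-28 + I) = 2*I*(-28 + I))
-28043/A(g(-1)) - 46552/31713 = -28043*1/(4*(-28 - 2/(-1))) - 46552/31713 = -28043*1/(4*(-28 - 2*(-1))) - 46552*1/31713 = -28043*1/(4*(-28 + 2)) - 4232/2883 = -28043/(2*2*(-26)) - 4232/2883 = -28043/(-104) - 4232/2883 = -28043*(-1/104) - 4232/2883 = 28043/104 - 4232/2883 = 80407841/299832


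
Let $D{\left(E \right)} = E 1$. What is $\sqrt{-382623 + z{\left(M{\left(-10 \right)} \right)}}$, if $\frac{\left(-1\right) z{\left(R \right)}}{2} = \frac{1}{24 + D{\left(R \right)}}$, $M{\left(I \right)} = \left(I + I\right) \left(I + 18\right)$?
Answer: $\frac{7 i \sqrt{9026779}}{34} \approx 618.57 i$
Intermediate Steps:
$D{\left(E \right)} = E$
$M{\left(I \right)} = 2 I \left(18 + I\right)$
$z{\left(R \right)} = - \frac{2}{24 + R}$
$\sqrt{-382623 + z{\left(M{\left(-10 \right)} \right)}} = \sqrt{-382623 - \frac{2}{24 + 2 \left(-10\right) \left(18 - 10\right)}} = \sqrt{-382623 - \frac{2}{24 + 2 \left(-10\right) 8}} = \sqrt{-382623 - \frac{2}{24 - 160}} = \sqrt{-382623 - \frac{2}{-136}} = \sqrt{-382623 - - \frac{1}{68}} = \sqrt{-382623 + \frac{1}{68}} = \sqrt{- \frac{26018363}{68}} = \frac{7 i \sqrt{9026779}}{34}$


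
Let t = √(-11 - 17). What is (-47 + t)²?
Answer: 2181 - 188*I*√7 ≈ 2181.0 - 497.4*I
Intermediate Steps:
t = 2*I*√7 (t = √(-28) = 2*I*√7 ≈ 5.2915*I)
(-47 + t)² = (-47 + 2*I*√7)²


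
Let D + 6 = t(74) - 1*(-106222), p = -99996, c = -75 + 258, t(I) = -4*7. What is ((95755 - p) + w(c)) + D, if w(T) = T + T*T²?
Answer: 6430609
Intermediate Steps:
t(I) = -28
c = 183
D = 106188 (D = -6 + (-28 - 1*(-106222)) = -6 + (-28 + 106222) = -6 + 106194 = 106188)
w(T) = T + T³
((95755 - p) + w(c)) + D = ((95755 - 1*(-99996)) + (183 + 183³)) + 106188 = ((95755 + 99996) + (183 + 6128487)) + 106188 = (195751 + 6128670) + 106188 = 6324421 + 106188 = 6430609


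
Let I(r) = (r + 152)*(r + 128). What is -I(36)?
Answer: -30832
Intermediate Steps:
I(r) = (128 + r)*(152 + r) (I(r) = (152 + r)*(128 + r) = (128 + r)*(152 + r))
-I(36) = -(19456 + 36**2 + 280*36) = -(19456 + 1296 + 10080) = -1*30832 = -30832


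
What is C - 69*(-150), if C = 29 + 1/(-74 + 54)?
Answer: 207579/20 ≈ 10379.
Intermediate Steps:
C = 579/20 (C = 29 + 1/(-20) = 29 - 1/20 = 579/20 ≈ 28.950)
C - 69*(-150) = 579/20 - 69*(-150) = 579/20 + 10350 = 207579/20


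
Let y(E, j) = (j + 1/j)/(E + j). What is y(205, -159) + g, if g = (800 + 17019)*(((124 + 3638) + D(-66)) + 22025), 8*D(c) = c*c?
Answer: 3431736077747/7314 ≈ 4.6920e+8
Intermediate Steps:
D(c) = c**2/8 (D(c) = (c*c)/8 = c**2/8)
y(E, j) = (j + 1/j)/(E + j)
g = 938401997/2 (g = (800 + 17019)*(((124 + 3638) + (1/8)*(-66)**2) + 22025) = 17819*((3762 + (1/8)*4356) + 22025) = 17819*((3762 + 1089/2) + 22025) = 17819*(8613/2 + 22025) = 17819*(52663/2) = 938401997/2 ≈ 4.6920e+8)
y(205, -159) + g = (1 + (-159)**2)/((-159)*(205 - 159)) + 938401997/2 = -1/159*(1 + 25281)/46 + 938401997/2 = -1/159*1/46*25282 + 938401997/2 = -12641/3657 + 938401997/2 = 3431736077747/7314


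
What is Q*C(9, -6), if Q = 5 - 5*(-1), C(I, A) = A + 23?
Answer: 170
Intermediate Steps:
C(I, A) = 23 + A
Q = 10 (Q = 5 + 5 = 10)
Q*C(9, -6) = 10*(23 - 6) = 10*17 = 170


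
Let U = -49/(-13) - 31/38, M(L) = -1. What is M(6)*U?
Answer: -1459/494 ≈ -2.9534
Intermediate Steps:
U = 1459/494 (U = -49*(-1/13) - 31*1/38 = 49/13 - 31/38 = 1459/494 ≈ 2.9534)
M(6)*U = -1*1459/494 = -1459/494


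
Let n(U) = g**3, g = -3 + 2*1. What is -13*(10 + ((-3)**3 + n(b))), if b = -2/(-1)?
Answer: 234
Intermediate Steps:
g = -1 (g = -3 + 2 = -1)
b = 2 (b = -2*(-1) = 2)
n(U) = -1 (n(U) = (-1)**3 = -1)
-13*(10 + ((-3)**3 + n(b))) = -13*(10 + ((-3)**3 - 1)) = -13*(10 + (-27 - 1)) = -13*(10 - 28) = -13*(-18) = 234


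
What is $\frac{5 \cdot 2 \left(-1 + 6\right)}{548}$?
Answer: $\frac{25}{274} \approx 0.091241$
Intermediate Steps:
$\frac{5 \cdot 2 \left(-1 + 6\right)}{548} = \frac{10 \cdot 5}{548} = \frac{1}{548} \cdot 50 = \frac{25}{274}$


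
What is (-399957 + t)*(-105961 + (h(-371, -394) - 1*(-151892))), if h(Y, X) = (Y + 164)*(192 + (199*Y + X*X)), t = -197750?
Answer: 10068411472834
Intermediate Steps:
h(Y, X) = (164 + Y)*(192 + X**2 + 199*Y) (h(Y, X) = (164 + Y)*(192 + (199*Y + X**2)) = (164 + Y)*(192 + (X**2 + 199*Y)) = (164 + Y)*(192 + X**2 + 199*Y))
(-399957 + t)*(-105961 + (h(-371, -394) - 1*(-151892))) = (-399957 - 197750)*(-105961 + ((31488 + 164*(-394)**2 + 199*(-371)**2 + 32828*(-371) - 371*(-394)**2) - 1*(-151892))) = -597707*(-105961 + ((31488 + 164*155236 + 199*137641 - 12179188 - 371*155236) + 151892)) = -597707*(-105961 + ((31488 + 25458704 + 27390559 - 12179188 - 57592556) + 151892)) = -597707*(-105961 + (-16890993 + 151892)) = -597707*(-105961 - 16739101) = -597707*(-16845062) = 10068411472834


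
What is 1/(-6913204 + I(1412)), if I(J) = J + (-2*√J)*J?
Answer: -431987/2985100499072 + 353*√353/2985100499072 ≈ -1.4249e-7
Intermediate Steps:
I(J) = J - 2*J^(3/2)
1/(-6913204 + I(1412)) = 1/(-6913204 + (1412 - 5648*√353)) = 1/(-6911792 - 5648*√353)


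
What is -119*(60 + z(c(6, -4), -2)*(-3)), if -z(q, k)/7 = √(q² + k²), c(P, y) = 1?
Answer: -7140 - 2499*√5 ≈ -12728.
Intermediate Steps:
z(q, k) = -7*√(k² + q²) (z(q, k) = -7*√(q² + k²) = -7*√(k² + q²))
-119*(60 + z(c(6, -4), -2)*(-3)) = -119*(60 - 7*√((-2)² + 1²)*(-3)) = -119*(60 - 7*√(4 + 1)*(-3)) = -119*(60 - 7*√5*(-3)) = -119*(60 + 21*√5) = -7140 - 2499*√5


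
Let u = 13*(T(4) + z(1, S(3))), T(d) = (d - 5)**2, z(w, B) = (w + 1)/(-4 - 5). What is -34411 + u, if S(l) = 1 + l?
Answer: -309608/9 ≈ -34401.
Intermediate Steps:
z(w, B) = -1/9 - w/9 (z(w, B) = (1 + w)/(-9) = (1 + w)*(-1/9) = -1/9 - w/9)
T(d) = (-5 + d)**2
u = 91/9 (u = 13*((-5 + 4)**2 + (-1/9 - 1/9*1)) = 13*((-1)**2 + (-1/9 - 1/9)) = 13*(1 - 2/9) = 13*(7/9) = 91/9 ≈ 10.111)
-34411 + u = -34411 + 91/9 = -309608/9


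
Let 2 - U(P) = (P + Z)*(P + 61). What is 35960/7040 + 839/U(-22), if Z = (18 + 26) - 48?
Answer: 132631/22352 ≈ 5.9337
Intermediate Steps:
Z = -4 (Z = 44 - 48 = -4)
U(P) = 2 - (-4 + P)*(61 + P) (U(P) = 2 - (P - 4)*(P + 61) = 2 - (-4 + P)*(61 + P))
35960/7040 + 839/U(-22) = 35960/7040 + 839/(246 - 1*(-22)² - 57*(-22)) = 35960*(1/7040) + 839/(246 - 1*484 + 1254) = 899/176 + 839/(246 - 484 + 1254) = 899/176 + 839/1016 = 132631/22352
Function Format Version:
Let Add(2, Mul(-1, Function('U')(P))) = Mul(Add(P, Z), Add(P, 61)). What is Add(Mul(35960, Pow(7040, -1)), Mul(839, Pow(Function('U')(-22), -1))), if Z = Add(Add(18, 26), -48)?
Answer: Rational(132631, 22352) ≈ 5.9337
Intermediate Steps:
Z = -4 (Z = Add(44, -48) = -4)
Function('U')(P) = Add(2, Mul(-1, Add(-4, P), Add(61, P))) (Function('U')(P) = Add(2, Mul(-1, Mul(Add(P, -4), Add(P, 61)))) = Add(2, Mul(-1, Mul(Add(-4, P), Add(61, P)))) = Add(2, Mul(-1, Add(-4, P), Add(61, P))))
Add(Mul(35960, Pow(7040, -1)), Mul(839, Pow(Function('U')(-22), -1))) = Add(Mul(35960, Pow(7040, -1)), Mul(839, Pow(Add(246, Mul(-1, Pow(-22, 2)), Mul(-57, -22)), -1))) = Add(Mul(35960, Rational(1, 7040)), Mul(839, Pow(Add(246, Mul(-1, 484), 1254), -1))) = Add(Rational(899, 176), Mul(839, Pow(Add(246, -484, 1254), -1))) = Add(Rational(899, 176), Mul(839, Pow(1016, -1))) = Add(Rational(899, 176), Mul(839, Rational(1, 1016))) = Add(Rational(899, 176), Rational(839, 1016)) = Rational(132631, 22352)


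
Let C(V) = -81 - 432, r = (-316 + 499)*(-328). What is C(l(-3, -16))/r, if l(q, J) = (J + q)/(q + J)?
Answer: 171/20008 ≈ 0.0085466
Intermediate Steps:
l(q, J) = 1 (l(q, J) = (J + q)/(J + q) = 1)
r = -60024 (r = 183*(-328) = -60024)
C(V) = -513
C(l(-3, -16))/r = -513/(-60024) = -513*(-1/60024) = 171/20008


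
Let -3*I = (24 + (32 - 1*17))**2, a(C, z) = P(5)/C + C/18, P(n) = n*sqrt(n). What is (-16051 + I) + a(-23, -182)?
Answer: -298067/18 - 5*sqrt(5)/23 ≈ -16560.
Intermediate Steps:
P(n) = n**(3/2)
a(C, z) = C/18 + 5*sqrt(5)/C (a(C, z) = 5**(3/2)/C + C/18 = (5*sqrt(5))/C + C*(1/18) = 5*sqrt(5)/C + C/18 = C/18 + 5*sqrt(5)/C)
I = -507 (I = -(24 + (32 - 1*17))**2/3 = -(24 + (32 - 17))**2/3 = -(24 + 15)**2/3 = -1/3*39**2 = -1/3*1521 = -507)
(-16051 + I) + a(-23, -182) = (-16051 - 507) + ((1/18)*(-23) + 5*sqrt(5)/(-23)) = -16558 + (-23/18 + 5*sqrt(5)*(-1/23)) = -16558 + (-23/18 - 5*sqrt(5)/23) = -298067/18 - 5*sqrt(5)/23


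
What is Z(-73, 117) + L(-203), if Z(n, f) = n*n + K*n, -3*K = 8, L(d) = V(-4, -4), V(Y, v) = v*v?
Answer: 16619/3 ≈ 5539.7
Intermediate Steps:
V(Y, v) = v²
L(d) = 16 (L(d) = (-4)² = 16)
K = -8/3 (K = -⅓*8 = -8/3 ≈ -2.6667)
Z(n, f) = n² - 8*n/3 (Z(n, f) = n*n - 8*n/3 = n² - 8*n/3)
Z(-73, 117) + L(-203) = (⅓)*(-73)*(-8 + 3*(-73)) + 16 = (⅓)*(-73)*(-8 - 219) + 16 = (⅓)*(-73)*(-227) + 16 = 16571/3 + 16 = 16619/3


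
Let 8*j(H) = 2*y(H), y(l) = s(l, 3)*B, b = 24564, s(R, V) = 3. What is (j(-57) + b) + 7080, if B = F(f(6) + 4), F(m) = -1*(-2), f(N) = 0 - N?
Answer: 63291/2 ≈ 31646.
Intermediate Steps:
f(N) = -N
F(m) = 2
B = 2
y(l) = 6 (y(l) = 3*2 = 6)
j(H) = 3/2 (j(H) = (2*6)/8 = (⅛)*12 = 3/2)
(j(-57) + b) + 7080 = (3/2 + 24564) + 7080 = 49131/2 + 7080 = 63291/2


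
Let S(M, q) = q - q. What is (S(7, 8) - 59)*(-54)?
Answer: 3186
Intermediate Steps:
S(M, q) = 0
(S(7, 8) - 59)*(-54) = (0 - 59)*(-54) = -59*(-54) = 3186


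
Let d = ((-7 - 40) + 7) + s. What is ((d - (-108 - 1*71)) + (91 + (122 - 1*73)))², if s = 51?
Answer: 108900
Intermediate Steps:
d = 11 (d = ((-7 - 40) + 7) + 51 = (-47 + 7) + 51 = -40 + 51 = 11)
((d - (-108 - 1*71)) + (91 + (122 - 1*73)))² = ((11 - (-108 - 1*71)) + (91 + (122 - 1*73)))² = ((11 - (-108 - 71)) + (91 + (122 - 73)))² = ((11 - 1*(-179)) + (91 + 49))² = ((11 + 179) + 140)² = (190 + 140)² = 330² = 108900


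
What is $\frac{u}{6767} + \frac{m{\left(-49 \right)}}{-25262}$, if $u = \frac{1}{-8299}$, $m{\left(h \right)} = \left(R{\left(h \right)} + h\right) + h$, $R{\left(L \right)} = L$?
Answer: $\frac{8255396689}{1418697070246} \approx 0.005819$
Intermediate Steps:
$m{\left(h \right)} = 3 h$ ($m{\left(h \right)} = \left(h + h\right) + h = 2 h + h = 3 h$)
$u = - \frac{1}{8299} \approx -0.0001205$
$\frac{u}{6767} + \frac{m{\left(-49 \right)}}{-25262} = - \frac{1}{8299 \cdot 6767} + \frac{3 \left(-49\right)}{-25262} = \left(- \frac{1}{8299}\right) \frac{1}{6767} - - \frac{147}{25262} = - \frac{1}{56159333} + \frac{147}{25262} = \frac{8255396689}{1418697070246}$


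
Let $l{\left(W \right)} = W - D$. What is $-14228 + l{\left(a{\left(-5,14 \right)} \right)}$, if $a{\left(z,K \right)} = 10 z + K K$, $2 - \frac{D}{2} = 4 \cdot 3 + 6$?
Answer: $-14050$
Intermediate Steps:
$D = -32$ ($D = 4 - 2 \left(4 \cdot 3 + 6\right) = 4 - 2 \left(12 + 6\right) = 4 - 36 = -32$)
$a{\left(z,K \right)} = K^{2} + 10 z$ ($a{\left(z,K \right)} = 10 z + K^{2} = K^{2} + 10 z$)
$l{\left(W \right)} = 32 + W$ ($l{\left(W \right)} = W - -32 = W + 32 = 32 + W$)
$-14228 + l{\left(a{\left(-5,14 \right)} \right)} = -14228 + \left(32 + \left(14^{2} + 10 \left(-5\right)\right)\right) = -14228 + \left(32 + \left(196 - 50\right)\right) = -14228 + \left(32 + 146\right) = -14228 + 178 = -14050$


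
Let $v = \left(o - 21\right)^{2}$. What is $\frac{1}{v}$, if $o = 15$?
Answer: $\frac{1}{36} \approx 0.027778$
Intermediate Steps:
$v = 36$ ($v = \left(15 - 21\right)^{2} = \left(-6\right)^{2} = 36$)
$\frac{1}{v} = \frac{1}{36}$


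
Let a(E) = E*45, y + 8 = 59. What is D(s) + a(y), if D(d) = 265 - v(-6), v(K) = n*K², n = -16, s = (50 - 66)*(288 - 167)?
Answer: 3136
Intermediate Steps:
s = -1936 (s = -16*121 = -1936)
y = 51 (y = -8 + 59 = 51)
v(K) = -16*K²
a(E) = 45*E
D(d) = 841 (D(d) = 265 - (-16)*(-6)² = 265 - (-16)*36 = 265 - 1*(-576) = 265 + 576 = 841)
D(s) + a(y) = 841 + 45*51 = 841 + 2295 = 3136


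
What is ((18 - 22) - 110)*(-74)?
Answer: 8436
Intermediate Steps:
((18 - 22) - 110)*(-74) = (-4 - 110)*(-74) = -114*(-74) = 8436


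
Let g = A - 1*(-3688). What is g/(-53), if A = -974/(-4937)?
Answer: -18208630/261661 ≈ -69.589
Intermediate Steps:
A = 974/4937 (A = -974*(-1/4937) = 974/4937 ≈ 0.19729)
g = 18208630/4937 (g = 974/4937 - 1*(-3688) = 974/4937 + 3688 = 18208630/4937 ≈ 3688.2)
g/(-53) = (18208630/4937)/(-53) = (18208630/4937)*(-1/53) = -18208630/261661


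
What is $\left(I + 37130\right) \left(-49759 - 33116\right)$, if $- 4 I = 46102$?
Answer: $- \frac{4243945875}{2} \approx -2.122 \cdot 10^{9}$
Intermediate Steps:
$I = - \frac{23051}{2}$ ($I = \left(- \frac{1}{4}\right) 46102 = - \frac{23051}{2} \approx -11526.0$)
$\left(I + 37130\right) \left(-49759 - 33116\right) = \left(- \frac{23051}{2} + 37130\right) \left(-49759 - 33116\right) = \frac{51209}{2} \left(-82875\right) = - \frac{4243945875}{2}$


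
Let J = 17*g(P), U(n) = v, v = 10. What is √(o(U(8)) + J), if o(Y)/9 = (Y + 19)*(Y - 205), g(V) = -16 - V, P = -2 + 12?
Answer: I*√51337 ≈ 226.58*I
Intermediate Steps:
P = 10
U(n) = 10
o(Y) = 9*(-205 + Y)*(19 + Y) (o(Y) = 9*((Y + 19)*(Y - 205)) = 9*((19 + Y)*(-205 + Y)) = 9*((-205 + Y)*(19 + Y)) = 9*(-205 + Y)*(19 + Y))
J = -442 (J = 17*(-16 - 1*10) = 17*(-16 - 10) = 17*(-26) = -442)
√(o(U(8)) + J) = √((-35055 - 1674*10 + 9*10²) - 442) = √((-35055 - 16740 + 9*100) - 442) = √((-35055 - 16740 + 900) - 442) = √(-50895 - 442) = √(-51337) = I*√51337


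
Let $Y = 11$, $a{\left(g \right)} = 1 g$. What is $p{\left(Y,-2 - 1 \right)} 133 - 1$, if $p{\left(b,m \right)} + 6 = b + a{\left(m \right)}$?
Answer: $265$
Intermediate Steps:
$a{\left(g \right)} = g$
$p{\left(b,m \right)} = -6 + b + m$ ($p{\left(b,m \right)} = -6 + \left(b + m\right) = -6 + b + m$)
$p{\left(Y,-2 - 1 \right)} 133 - 1 = \left(-6 + 11 - 3\right) 133 - 1 = 2 \cdot 133 - 1 = 266 - 1 = 265$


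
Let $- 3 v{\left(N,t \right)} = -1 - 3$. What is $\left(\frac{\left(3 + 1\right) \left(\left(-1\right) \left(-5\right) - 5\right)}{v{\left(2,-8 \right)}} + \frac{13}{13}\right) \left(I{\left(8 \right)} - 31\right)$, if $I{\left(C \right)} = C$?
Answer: $-23$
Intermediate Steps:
$v{\left(N,t \right)} = \frac{4}{3}$ ($v{\left(N,t \right)} = - \frac{-1 - 3}{3} = \left(- \frac{1}{3}\right) \left(-4\right) = \frac{4}{3}$)
$\left(\frac{\left(3 + 1\right) \left(\left(-1\right) \left(-5\right) - 5\right)}{v{\left(2,-8 \right)}} + \frac{13}{13}\right) \left(I{\left(8 \right)} - 31\right) = \left(\frac{\left(3 + 1\right) \left(\left(-1\right) \left(-5\right) - 5\right)}{\frac{4}{3}} + \frac{13}{13}\right) \left(8 - 31\right) = \left(4 \left(5 - 5\right) \frac{3}{4} + 13 \cdot \frac{1}{13}\right) \left(-23\right) = \left(4 \cdot 0 \cdot \frac{3}{4} + 1\right) \left(-23\right) = \left(0 \cdot \frac{3}{4} + 1\right) \left(-23\right) = \left(0 + 1\right) \left(-23\right) = 1 \left(-23\right) = -23$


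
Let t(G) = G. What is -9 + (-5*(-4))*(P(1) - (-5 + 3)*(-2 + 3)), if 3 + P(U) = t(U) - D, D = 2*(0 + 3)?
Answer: -129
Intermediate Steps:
D = 6 (D = 2*3 = 6)
P(U) = -9 + U (P(U) = -3 + (U - 1*6) = -3 + (U - 6) = -3 + (-6 + U) = -9 + U)
-9 + (-5*(-4))*(P(1) - (-5 + 3)*(-2 + 3)) = -9 + (-5*(-4))*((-9 + 1) - (-5 + 3)*(-2 + 3)) = -9 + 20*(-8 - (-2)) = -9 + 20*(-8 - 1*(-2)) = -9 + 20*(-8 + 2) = -9 + 20*(-6) = -9 - 120 = -129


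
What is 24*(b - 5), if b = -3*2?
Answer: -264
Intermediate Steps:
b = -6
24*(b - 5) = 24*(-6 - 5) = 24*(-11) = -264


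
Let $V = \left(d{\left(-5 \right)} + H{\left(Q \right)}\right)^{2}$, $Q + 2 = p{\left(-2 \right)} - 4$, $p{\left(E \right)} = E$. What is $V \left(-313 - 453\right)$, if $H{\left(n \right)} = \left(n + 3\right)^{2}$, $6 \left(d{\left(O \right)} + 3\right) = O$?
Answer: $- \frac{6177407}{18} \approx -3.4319 \cdot 10^{5}$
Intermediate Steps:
$d{\left(O \right)} = -3 + \frac{O}{6}$
$Q = -8$ ($Q = -2 - 6 = -8$)
$H{\left(n \right)} = \left(3 + n\right)^{2}$
$V = \frac{16129}{36}$ ($V = \left(\left(-3 + \frac{1}{6} \left(-5\right)\right) + \left(3 - 8\right)^{2}\right)^{2} = \left(\left(-3 - \frac{5}{6}\right) + \left(-5\right)^{2}\right)^{2} = \left(- \frac{23}{6} + 25\right)^{2} = \left(\frac{127}{6}\right)^{2} = \frac{16129}{36} \approx 448.03$)
$V \left(-313 - 453\right) = \frac{16129 \left(-313 - 453\right)}{36} = \frac{16129}{36} \left(-766\right) = - \frac{6177407}{18}$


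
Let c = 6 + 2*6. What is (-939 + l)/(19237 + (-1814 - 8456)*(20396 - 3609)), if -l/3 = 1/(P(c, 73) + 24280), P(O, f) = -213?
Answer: 22598916/4148747749951 ≈ 5.4472e-6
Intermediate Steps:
c = 18 (c = 6 + 12 = 18)
l = -3/24067 (l = -3/(-213 + 24280) = -3/24067 ≈ -0.00012465)
(-939 + l)/(19237 + (-1814 - 8456)*(20396 - 3609)) = (-939 - 3/24067)/(19237 + (-1814 - 8456)*(20396 - 3609)) = -22598916/(24067*(19237 - 10270*16787)) = -22598916/(24067*(19237 - 172402490)) = -22598916/24067/(-172383253) = -22598916/24067*(-1/172383253) = 22598916/4148747749951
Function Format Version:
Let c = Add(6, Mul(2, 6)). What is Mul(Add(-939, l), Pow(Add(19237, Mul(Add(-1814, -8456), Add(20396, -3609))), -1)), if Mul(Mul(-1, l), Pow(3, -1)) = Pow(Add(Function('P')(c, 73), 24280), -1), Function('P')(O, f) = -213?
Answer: Rational(22598916, 4148747749951) ≈ 5.4472e-6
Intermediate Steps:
c = 18 (c = Add(6, 12) = 18)
l = Rational(-3, 24067) (l = Mul(-3, Pow(Add(-213, 24280), -1)) = Mul(-3, Pow(24067, -1)) = Mul(-3, Rational(1, 24067)) = Rational(-3, 24067) ≈ -0.00012465)
Mul(Add(-939, l), Pow(Add(19237, Mul(Add(-1814, -8456), Add(20396, -3609))), -1)) = Mul(Add(-939, Rational(-3, 24067)), Pow(Add(19237, Mul(Add(-1814, -8456), Add(20396, -3609))), -1)) = Mul(Rational(-22598916, 24067), Pow(Add(19237, Mul(-10270, 16787)), -1)) = Mul(Rational(-22598916, 24067), Pow(Add(19237, -172402490), -1)) = Mul(Rational(-22598916, 24067), Pow(-172383253, -1)) = Mul(Rational(-22598916, 24067), Rational(-1, 172383253)) = Rational(22598916, 4148747749951)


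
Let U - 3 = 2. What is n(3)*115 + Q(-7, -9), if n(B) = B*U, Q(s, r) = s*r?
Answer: 1788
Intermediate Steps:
Q(s, r) = r*s
U = 5 (U = 3 + 2 = 5)
n(B) = 5*B (n(B) = B*5 = 5*B)
n(3)*115 + Q(-7, -9) = (5*3)*115 - 9*(-7) = 15*115 + 63 = 1725 + 63 = 1788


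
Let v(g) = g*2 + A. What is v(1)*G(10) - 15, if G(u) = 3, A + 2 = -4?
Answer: -27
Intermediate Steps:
A = -6 (A = -2 - 4 = -6)
v(g) = -6 + 2*g (v(g) = g*2 - 6 = 2*g - 6 = -6 + 2*g)
v(1)*G(10) - 15 = (-6 + 2*1)*3 - 15 = (-6 + 2)*3 - 15 = -4*3 - 15 = -12 - 15 = -27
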